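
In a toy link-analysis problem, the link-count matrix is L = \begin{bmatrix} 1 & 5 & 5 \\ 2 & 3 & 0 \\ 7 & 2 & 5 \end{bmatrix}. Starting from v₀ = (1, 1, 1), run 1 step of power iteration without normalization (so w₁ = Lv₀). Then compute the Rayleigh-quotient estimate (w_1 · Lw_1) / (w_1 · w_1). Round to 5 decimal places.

w1 = Lv₀ = (1·1 + 5·1 + 5·1; 2·1 + 3·1 + 0·1; 7·1 + 2·1 + 5·1) = (11, 5, 14)
Lw1 = (106, 37, 157)
w1·Lw1 = 11·106 + 5·37 + 14·157 = 3549; w1·w1 = 11·11 + 5·5 + 14·14 = 342
λ ≈ 3549/342 = 10.37719

10.37719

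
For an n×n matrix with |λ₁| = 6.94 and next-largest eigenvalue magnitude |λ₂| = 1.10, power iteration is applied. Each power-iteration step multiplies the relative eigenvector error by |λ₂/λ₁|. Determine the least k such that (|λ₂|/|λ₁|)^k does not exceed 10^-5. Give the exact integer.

7

|λ₂/λ₁| = 1.10/6.94 = 0.15850
Need k ≥ ln(10^-5) / ln(0.15850) = -11.5129 / -1.8420 ≈ 6.250
Smallest integer k satisfying the bound: 7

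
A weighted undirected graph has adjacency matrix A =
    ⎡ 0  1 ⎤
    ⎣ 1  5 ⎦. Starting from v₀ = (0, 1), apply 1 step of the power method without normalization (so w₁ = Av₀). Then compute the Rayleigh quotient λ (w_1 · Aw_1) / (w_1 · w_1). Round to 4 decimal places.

w1 = Av₀ = (0·0 + 1·1; 1·0 + 5·1) = (1, 5)
Aw1 = (5, 26)
w1·Aw1 = 1·5 + 5·26 = 135; w1·w1 = 1·1 + 5·5 = 26
λ ≈ 135/26 = 5.1923

λ ≈ 5.1923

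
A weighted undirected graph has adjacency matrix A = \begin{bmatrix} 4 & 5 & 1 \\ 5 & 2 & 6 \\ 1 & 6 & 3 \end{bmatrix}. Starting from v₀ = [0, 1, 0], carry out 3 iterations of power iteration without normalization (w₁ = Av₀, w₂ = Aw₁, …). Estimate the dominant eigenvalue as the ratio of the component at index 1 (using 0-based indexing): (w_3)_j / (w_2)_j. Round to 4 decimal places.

λ ≈ 8.0000

w1 = Av₀ = (4·0 + 5·1 + 1·0; 5·0 + 2·1 + 6·0; 1·0 + 6·1 + 3·0) = (5, 2, 6)
w2 = Aw1 = (4·5 + 5·2 + 1·6; 5·5 + 2·2 + 6·6; 1·5 + 6·2 + 3·6) = (36, 65, 35)
w3 = Aw2 = (504, 520, 531)
Ratio at component: 520 / 65 = 8.0000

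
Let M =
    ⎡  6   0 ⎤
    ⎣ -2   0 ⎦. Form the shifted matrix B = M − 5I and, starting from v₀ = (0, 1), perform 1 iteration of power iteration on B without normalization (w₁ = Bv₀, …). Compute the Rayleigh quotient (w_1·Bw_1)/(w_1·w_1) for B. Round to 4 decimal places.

μ ≈ -5.0000

B = M − 5I has rows (1, 0); (-2, -5)
w1 = Bv₀ = (0, -5)
Bw1 = (0, 25)
w1·Bw1 = -125; w1·w1 = 25; μ ≈ -125/25 = -5.0000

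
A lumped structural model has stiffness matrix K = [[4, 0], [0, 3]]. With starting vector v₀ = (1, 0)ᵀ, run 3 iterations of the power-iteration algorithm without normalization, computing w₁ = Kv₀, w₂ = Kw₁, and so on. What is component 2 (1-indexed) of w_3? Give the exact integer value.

w1 = Kv₀ = (4·1 + 0·0; 0·1 + 3·0) = (4, 0)
w2 = Kw1 = (4·4 + 0·0; 0·4 + 3·0) = (16, 0)
w3 = Kw2 = (64, 0)
The requested component of w3 is 0.

0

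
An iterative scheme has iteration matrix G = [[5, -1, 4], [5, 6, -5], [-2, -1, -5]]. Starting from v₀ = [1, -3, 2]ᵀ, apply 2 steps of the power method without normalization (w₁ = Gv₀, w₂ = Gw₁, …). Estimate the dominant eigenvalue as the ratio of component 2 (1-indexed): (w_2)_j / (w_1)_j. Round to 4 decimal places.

λ ≈ 0.5652

w1 = Gv₀ = (5·1 + (-1)·(-3) + 4·2; 5·1 + 6·(-3) + (-5)·2; (-2)·1 + (-1)·(-3) + (-5)·2) = (16, -23, -9)
w2 = Gw1 = (5·16 + (-1)·(-23) + 4·(-9); 5·16 + 6·(-23) + (-5)·(-9); (-2)·16 + (-1)·(-23) + (-5)·(-9)) = (67, -13, 36)
Ratio at component: -13 / -23 = 0.5652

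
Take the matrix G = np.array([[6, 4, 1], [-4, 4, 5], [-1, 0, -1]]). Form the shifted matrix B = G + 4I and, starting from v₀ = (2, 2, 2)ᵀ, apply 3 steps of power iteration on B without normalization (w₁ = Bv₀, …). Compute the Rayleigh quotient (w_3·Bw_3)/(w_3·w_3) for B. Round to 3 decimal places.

9.900

B = G + 4I has rows (10, 4, 1); (-4, 8, 5); (-1, 0, 3)
w1 = Bv₀ = (30, 18, 4)
w2 = Bw1 = (376, 44, -18)
w3 = Bw2 = (3918, -1242, -430)
Bw3 = (33782, -27758, -5208)
w3·Bw3 = 169072752; w3·w3 = 17078188; μ ≈ 169072752/17078188 = 9.900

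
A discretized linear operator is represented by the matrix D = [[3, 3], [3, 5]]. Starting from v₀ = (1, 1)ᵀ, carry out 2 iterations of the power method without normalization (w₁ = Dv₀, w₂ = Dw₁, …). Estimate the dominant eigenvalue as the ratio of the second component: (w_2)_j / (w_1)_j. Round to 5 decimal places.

7.25000

w1 = Dv₀ = (3·1 + 3·1; 3·1 + 5·1) = (6, 8)
w2 = Dw1 = (3·6 + 3·8; 3·6 + 5·8) = (42, 58)
Ratio at component: 58 / 8 = 7.25000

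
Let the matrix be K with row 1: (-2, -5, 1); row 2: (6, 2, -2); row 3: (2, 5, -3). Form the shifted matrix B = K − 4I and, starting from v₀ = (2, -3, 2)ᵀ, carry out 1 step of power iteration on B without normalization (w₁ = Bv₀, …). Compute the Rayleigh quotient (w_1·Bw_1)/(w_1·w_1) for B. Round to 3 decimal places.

-7.414

B = K − 4I has rows (-6, -5, 1); (6, -2, -2); (2, 5, -7)
w1 = Bv₀ = ((-6)·2 + (-5)·(-3) + 1·2; 6·2 + (-2)·(-3) + (-2)·2; 2·2 + 5·(-3) + (-7)·2) = (5, 14, -25)
Bw1 = (-125, 52, 255)
w1·Bw1 = -6272; w1·w1 = 846; μ ≈ -6272/846 = -7.414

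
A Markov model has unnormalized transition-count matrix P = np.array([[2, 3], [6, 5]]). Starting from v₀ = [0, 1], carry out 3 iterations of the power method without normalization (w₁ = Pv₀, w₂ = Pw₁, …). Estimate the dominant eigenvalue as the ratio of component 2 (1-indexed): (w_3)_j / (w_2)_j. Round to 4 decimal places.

w1 = Pv₀ = (2·0 + 3·1; 6·0 + 5·1) = (3, 5)
w2 = Pw1 = (2·3 + 3·5; 6·3 + 5·5) = (21, 43)
w3 = Pw2 = (171, 341)
Ratio at component: 341 / 43 = 7.9302

λ ≈ 7.9302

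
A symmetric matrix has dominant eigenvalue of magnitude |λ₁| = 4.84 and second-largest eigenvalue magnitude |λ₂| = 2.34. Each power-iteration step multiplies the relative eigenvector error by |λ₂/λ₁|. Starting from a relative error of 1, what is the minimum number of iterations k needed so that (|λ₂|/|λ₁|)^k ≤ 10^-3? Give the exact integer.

|λ₂/λ₁| = 2.34/4.84 = 0.48347
Need k ≥ ln(10^-3) / ln(0.48347) = -6.9078 / -0.7268 ≈ 9.505
Smallest integer k satisfying the bound: 10

10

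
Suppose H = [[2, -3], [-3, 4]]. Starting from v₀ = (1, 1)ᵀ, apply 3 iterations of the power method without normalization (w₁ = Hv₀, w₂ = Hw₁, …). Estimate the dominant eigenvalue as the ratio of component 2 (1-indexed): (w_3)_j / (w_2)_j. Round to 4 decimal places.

w1 = Hv₀ = (-1, 1)
w2 = Hw1 = (-5, 7)
w3 = Hw2 = (-31, 43)
Ratio at component: 43 / 7 = 6.1429

6.1429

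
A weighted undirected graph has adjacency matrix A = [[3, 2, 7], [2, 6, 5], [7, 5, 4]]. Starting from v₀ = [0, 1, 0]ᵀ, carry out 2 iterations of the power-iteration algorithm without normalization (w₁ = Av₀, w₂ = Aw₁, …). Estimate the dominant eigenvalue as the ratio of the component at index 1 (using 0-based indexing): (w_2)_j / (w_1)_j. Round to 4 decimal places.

w1 = Av₀ = (3·0 + 2·1 + 7·0; 2·0 + 6·1 + 5·0; 7·0 + 5·1 + 4·0) = (2, 6, 5)
w2 = Aw1 = (3·2 + 2·6 + 7·5; 2·2 + 6·6 + 5·5; 7·2 + 5·6 + 4·5) = (53, 65, 64)
Ratio at component: 65 / 6 = 10.8333

10.8333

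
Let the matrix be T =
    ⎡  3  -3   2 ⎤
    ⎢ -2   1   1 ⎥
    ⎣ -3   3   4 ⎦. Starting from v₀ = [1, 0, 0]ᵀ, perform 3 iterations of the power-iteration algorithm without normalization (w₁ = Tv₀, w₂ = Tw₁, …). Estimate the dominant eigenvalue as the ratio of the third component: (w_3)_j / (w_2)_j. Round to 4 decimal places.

w1 = Tv₀ = (3·1 + (-3)·0 + 2·0; (-2)·1 + 1·0 + 1·0; (-3)·1 + 3·0 + 4·0) = (3, -2, -3)
w2 = Tw1 = (3·3 + (-3)·(-2) + 2·(-3); (-2)·3 + 1·(-2) + 1·(-3); (-3)·3 + 3·(-2) + 4·(-3)) = (9, -11, -27)
w3 = Tw2 = (6, -56, -168)
Ratio at component: -168 / -27 = 6.2222

λ ≈ 6.2222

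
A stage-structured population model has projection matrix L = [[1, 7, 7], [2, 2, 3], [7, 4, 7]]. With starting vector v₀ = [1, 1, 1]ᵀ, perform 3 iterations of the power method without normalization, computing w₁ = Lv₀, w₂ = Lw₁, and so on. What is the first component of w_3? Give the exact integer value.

w1 = Lv₀ = (15, 7, 18)
w2 = Lw1 = (190, 98, 259)
w3 = Lw2 = (2689, 1353, 3535)
The requested component of w3 is 2689.

2689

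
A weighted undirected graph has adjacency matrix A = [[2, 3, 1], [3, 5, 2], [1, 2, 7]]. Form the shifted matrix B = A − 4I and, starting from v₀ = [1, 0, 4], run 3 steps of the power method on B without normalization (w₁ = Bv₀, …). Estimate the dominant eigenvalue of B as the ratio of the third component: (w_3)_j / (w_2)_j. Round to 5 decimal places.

B = A − 4I has rows (-2, 3, 1); (3, 1, 2); (1, 2, 3)
w1 = Bv₀ = (2, 11, 13)
w2 = Bw1 = (42, 43, 63)
w3 = Bw2 = (108, 295, 317)
Ratio: 317/63 = 5.03175

μ ≈ 5.03175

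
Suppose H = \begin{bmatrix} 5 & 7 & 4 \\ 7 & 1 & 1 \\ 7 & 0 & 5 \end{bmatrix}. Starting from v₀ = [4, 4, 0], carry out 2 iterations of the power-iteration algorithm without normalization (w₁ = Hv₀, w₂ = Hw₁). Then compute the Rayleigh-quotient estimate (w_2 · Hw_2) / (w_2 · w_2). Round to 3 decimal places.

w1 = Hv₀ = (5·4 + 7·4 + 4·0; 7·4 + 1·4 + 1·0; 7·4 + 0·4 + 5·0) = (48, 32, 28)
w2 = Hw1 = (5·48 + 7·32 + 4·28; 7·48 + 1·32 + 1·28; 7·48 + 0·32 + 5·28) = (576, 396, 476)
Hw2 = (7556, 4904, 6412)
w2·Hw2 = 576·7556 + 396·4904 + 476·6412 = 9346352; w2·w2 = 576·576 + 396·396 + 476·476 = 715168
λ ≈ 9346352/715168 = 13.069

13.069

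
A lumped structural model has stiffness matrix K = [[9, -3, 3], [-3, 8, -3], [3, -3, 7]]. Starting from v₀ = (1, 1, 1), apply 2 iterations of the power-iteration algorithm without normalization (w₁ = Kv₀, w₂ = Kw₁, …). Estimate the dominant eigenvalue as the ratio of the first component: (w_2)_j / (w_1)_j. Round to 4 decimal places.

w1 = Kv₀ = (9·1 + (-3)·1 + 3·1; (-3)·1 + 8·1 + (-3)·1; 3·1 + (-3)·1 + 7·1) = (9, 2, 7)
w2 = Kw1 = (9·9 + (-3)·2 + 3·7; (-3)·9 + 8·2 + (-3)·7; 3·9 + (-3)·2 + 7·7) = (96, -32, 70)
Ratio at component: 96 / 9 = 10.6667

10.6667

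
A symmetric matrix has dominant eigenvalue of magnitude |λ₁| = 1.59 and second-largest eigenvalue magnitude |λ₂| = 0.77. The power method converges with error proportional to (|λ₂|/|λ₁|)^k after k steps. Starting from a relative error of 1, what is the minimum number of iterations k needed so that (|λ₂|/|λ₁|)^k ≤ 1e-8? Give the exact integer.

26

|λ₂/λ₁| = 0.77/1.59 = 0.48428
Need k ≥ ln(1e-8) / ln(0.48428) = -18.4207 / -0.7251 ≈ 25.404
Smallest integer k satisfying the bound: 26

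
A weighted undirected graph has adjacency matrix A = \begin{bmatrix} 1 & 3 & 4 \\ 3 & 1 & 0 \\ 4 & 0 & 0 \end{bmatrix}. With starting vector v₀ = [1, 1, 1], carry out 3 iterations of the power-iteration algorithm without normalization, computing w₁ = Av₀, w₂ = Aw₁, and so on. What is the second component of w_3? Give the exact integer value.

w1 = Av₀ = (8, 4, 4)
w2 = Aw1 = (36, 28, 32)
w3 = Aw2 = (248, 136, 144)
The requested component of w3 is 136.

136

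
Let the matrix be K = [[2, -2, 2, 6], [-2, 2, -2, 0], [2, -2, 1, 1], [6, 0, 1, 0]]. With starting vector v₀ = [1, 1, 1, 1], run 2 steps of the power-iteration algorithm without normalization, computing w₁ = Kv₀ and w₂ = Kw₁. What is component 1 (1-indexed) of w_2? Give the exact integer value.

66

w1 = Kv₀ = (8, -2, 2, 7)
w2 = Kw1 = (66, -24, 29, 50)
The requested component of w2 is 66.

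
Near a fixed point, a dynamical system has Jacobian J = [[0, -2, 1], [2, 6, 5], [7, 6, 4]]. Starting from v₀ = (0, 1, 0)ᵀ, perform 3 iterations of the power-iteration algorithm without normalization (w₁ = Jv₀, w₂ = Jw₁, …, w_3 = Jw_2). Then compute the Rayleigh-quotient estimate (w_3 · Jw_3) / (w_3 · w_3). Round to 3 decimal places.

9.962

w1 = Jv₀ = (0·0 + (-2)·1 + 1·0; 2·0 + 6·1 + 5·0; 7·0 + 6·1 + 4·0) = (-2, 6, 6)
w2 = Jw1 = (0·(-2) + (-2)·6 + 1·6; 2·(-2) + 6·6 + 5·6; 7·(-2) + 6·6 + 4·6) = (-6, 62, 46)
w3 = Jw2 = (-78, 590, 514)
Jw3 = (-666, 5954, 5050)
w3·Jw3 = (-78)·(-666) + 590·5954 + 514·5050 = 6160508; w3·w3 = (-78)·(-78) + 590·590 + 514·514 = 618380
λ ≈ 6160508/618380 = 9.962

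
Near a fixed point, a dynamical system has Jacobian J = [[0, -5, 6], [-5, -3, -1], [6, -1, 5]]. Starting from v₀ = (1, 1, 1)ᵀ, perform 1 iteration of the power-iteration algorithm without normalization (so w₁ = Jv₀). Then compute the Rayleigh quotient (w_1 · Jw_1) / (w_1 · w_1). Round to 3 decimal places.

w1 = Jv₀ = (1, -9, 10)
Jw1 = (105, 12, 65)
w1·Jw1 = 1·105 + (-9)·12 + 10·65 = 647; w1·w1 = 1·1 + (-9)·(-9) + 10·10 = 182
λ ≈ 647/182 = 3.555

3.555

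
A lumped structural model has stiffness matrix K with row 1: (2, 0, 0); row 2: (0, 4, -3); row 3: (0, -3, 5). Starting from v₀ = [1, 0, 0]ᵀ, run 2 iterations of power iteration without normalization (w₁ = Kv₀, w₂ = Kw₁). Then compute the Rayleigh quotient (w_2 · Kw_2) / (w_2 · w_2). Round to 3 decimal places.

λ ≈ 2.000

w1 = Kv₀ = (2, 0, 0)
w2 = Kw1 = (4, 0, 0)
Kw2 = (8, 0, 0)
w2·Kw2 = 4·8 + 0·0 + 0·0 = 32; w2·w2 = 4·4 + 0·0 + 0·0 = 16
λ ≈ 32/16 = 2.000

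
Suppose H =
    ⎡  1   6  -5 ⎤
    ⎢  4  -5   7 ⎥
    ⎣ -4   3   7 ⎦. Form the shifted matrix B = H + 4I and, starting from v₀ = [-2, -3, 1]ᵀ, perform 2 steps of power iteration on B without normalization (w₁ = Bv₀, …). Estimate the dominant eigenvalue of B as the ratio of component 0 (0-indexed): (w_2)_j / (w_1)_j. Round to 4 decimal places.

B = H + 4I has rows (5, 6, -5); (4, -1, 7); (-4, 3, 11)
w1 = Bv₀ = (5·(-2) + 6·(-3) + (-5)·1; 4·(-2) + (-1)·(-3) + 7·1; (-4)·(-2) + 3·(-3) + 11·1) = (-33, 2, 10)
w2 = Bw1 = (5·(-33) + 6·2 + (-5)·10; 4·(-33) + (-1)·2 + 7·10; (-4)·(-33) + 3·2 + 11·10) = (-203, -64, 248)
Ratio: -203/-33 = 6.1515

6.1515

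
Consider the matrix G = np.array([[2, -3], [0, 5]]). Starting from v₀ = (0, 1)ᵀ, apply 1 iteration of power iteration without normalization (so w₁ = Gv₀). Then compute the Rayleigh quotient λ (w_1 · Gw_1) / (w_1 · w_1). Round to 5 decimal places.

λ ≈ 5.52941

w1 = Gv₀ = (2·0 + (-3)·1; 0·0 + 5·1) = (-3, 5)
Gw1 = (-21, 25)
w1·Gw1 = (-3)·(-21) + 5·25 = 188; w1·w1 = (-3)·(-3) + 5·5 = 34
λ ≈ 188/34 = 5.52941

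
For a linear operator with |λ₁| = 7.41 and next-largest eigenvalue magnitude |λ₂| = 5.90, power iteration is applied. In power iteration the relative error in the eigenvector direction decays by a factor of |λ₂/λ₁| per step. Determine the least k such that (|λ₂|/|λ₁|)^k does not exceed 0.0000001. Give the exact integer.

71

|λ₂/λ₁| = 5.90/7.41 = 0.79622
Need k ≥ ln(0.0000001) / ln(0.79622) = -16.1181 / -0.2279 ≈ 70.731
Smallest integer k satisfying the bound: 71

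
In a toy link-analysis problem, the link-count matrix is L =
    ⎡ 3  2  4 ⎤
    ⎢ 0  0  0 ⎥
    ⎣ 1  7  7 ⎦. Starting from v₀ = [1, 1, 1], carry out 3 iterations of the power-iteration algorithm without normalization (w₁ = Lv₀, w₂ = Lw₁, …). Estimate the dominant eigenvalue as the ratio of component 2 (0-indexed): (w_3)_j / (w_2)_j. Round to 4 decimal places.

w1 = Lv₀ = (3·1 + 2·1 + 4·1; 0·1 + 0·1 + 0·1; 1·1 + 7·1 + 7·1) = (9, 0, 15)
w2 = Lw1 = (3·9 + 2·0 + 4·15; 0·9 + 0·0 + 0·15; 1·9 + 7·0 + 7·15) = (87, 0, 114)
w3 = Lw2 = (717, 0, 885)
Ratio at component: 885 / 114 = 7.7632

7.7632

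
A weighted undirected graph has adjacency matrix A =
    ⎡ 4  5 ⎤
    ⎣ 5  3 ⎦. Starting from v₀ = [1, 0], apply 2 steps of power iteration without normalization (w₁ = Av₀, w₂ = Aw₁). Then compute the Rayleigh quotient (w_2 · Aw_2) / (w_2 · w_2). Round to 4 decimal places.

w1 = Av₀ = (4·1 + 5·0; 5·1 + 3·0) = (4, 5)
w2 = Aw1 = (4·4 + 5·5; 5·4 + 3·5) = (41, 35)
Aw2 = (339, 310)
w2·Aw2 = 41·339 + 35·310 = 24749; w2·w2 = 41·41 + 35·35 = 2906
λ ≈ 24749/2906 = 8.5165

λ ≈ 8.5165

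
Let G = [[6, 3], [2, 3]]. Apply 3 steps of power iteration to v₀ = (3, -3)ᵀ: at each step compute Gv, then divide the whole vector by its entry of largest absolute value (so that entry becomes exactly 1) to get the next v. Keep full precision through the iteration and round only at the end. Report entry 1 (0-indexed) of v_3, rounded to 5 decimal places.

0.39394

Gv0 = (9.000000, -3.000000); divide by 9.000000 → v1 = (1.000000, -0.333333)
Gv1 = (5.000000, 1.000000); divide by 5.000000 → v2 = (1.000000, 0.200000)
Gv2 = (6.600000, 2.600000); divide by 6.600000 → v3 = (1.000000, 0.393939)
Requested entry of v3: 117/297 = 0.39394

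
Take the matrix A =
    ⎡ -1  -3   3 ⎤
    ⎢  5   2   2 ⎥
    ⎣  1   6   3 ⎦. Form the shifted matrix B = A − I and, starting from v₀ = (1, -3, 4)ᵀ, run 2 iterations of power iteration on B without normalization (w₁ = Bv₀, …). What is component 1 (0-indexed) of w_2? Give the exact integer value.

B = A − I has rows (-2, -3, 3); (5, 1, 2); (1, 6, 2)
w1 = Bv₀ = ((-2)·1 + (-3)·(-3) + 3·4; 5·1 + 1·(-3) + 2·4; 1·1 + 6·(-3) + 2·4) = (19, 10, -9)
w2 = Bw1 = ((-2)·19 + (-3)·10 + 3·(-9); 5·19 + 1·10 + 2·(-9); 1·19 + 6·10 + 2·(-9)) = (-95, 87, 61)
Requested component of w2: 87

87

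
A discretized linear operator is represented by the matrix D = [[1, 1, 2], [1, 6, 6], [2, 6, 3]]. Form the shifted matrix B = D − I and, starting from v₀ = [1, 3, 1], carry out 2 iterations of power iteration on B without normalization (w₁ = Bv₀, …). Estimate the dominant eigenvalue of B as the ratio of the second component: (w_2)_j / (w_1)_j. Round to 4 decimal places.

B = D − I has rows (0, 1, 2); (1, 5, 6); (2, 6, 2)
w1 = Bv₀ = (5, 22, 22)
w2 = Bw1 = (66, 247, 186)
Ratio: 247/22 = 11.2273

μ ≈ 11.2273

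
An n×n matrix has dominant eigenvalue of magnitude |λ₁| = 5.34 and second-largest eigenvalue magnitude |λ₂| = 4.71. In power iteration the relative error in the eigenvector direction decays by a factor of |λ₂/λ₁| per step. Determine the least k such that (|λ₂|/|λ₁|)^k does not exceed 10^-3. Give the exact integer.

|λ₂/λ₁| = 4.71/5.34 = 0.88202
Need k ≥ ln(10^-3) / ln(0.88202) = -6.9078 / -0.1255 ≈ 55.025
Smallest integer k satisfying the bound: 56

56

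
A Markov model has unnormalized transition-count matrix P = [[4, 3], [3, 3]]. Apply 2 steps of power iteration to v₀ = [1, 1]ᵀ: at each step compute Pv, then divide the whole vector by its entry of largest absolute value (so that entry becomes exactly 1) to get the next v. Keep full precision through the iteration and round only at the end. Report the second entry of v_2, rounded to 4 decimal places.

Pv0 = (7.00000, 6.00000); divide by 7.00000 → v1 = (1.00000, 0.85714)
Pv1 = (6.57143, 5.57143); divide by 6.57143 → v2 = (1.00000, 0.84783)
Requested entry of v2: 39/46 = 0.8478

0.8478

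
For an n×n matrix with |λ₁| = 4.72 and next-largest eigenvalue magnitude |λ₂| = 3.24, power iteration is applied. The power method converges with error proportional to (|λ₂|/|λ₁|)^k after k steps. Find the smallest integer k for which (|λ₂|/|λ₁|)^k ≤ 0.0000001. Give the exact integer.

43

|λ₂/λ₁| = 3.24/4.72 = 0.68644
Need k ≥ ln(0.0000001) / ln(0.68644) = -16.1181 / -0.3762 ≈ 42.840
Smallest integer k satisfying the bound: 43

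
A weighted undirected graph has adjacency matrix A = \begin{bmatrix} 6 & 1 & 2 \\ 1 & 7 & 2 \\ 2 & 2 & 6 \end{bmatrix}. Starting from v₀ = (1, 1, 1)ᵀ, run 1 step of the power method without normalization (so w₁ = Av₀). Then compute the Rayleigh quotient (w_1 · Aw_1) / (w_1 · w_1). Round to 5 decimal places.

w1 = Av₀ = (6·1 + 1·1 + 2·1; 1·1 + 7·1 + 2·1; 2·1 + 2·1 + 6·1) = (9, 10, 10)
Aw1 = (84, 99, 98)
w1·Aw1 = 9·84 + 10·99 + 10·98 = 2726; w1·w1 = 9·9 + 10·10 + 10·10 = 281
λ ≈ 2726/281 = 9.70107

λ ≈ 9.70107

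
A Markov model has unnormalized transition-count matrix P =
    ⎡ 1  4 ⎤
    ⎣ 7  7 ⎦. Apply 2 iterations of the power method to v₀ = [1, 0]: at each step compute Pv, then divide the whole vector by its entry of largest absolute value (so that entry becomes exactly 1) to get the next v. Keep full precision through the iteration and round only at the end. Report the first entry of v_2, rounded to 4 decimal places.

0.5179

Pv0 = (1.00000, 7.00000); divide by 7.00000 → v1 = (0.14286, 1.00000)
Pv1 = (4.14286, 8.00000); divide by 8.00000 → v2 = (0.51786, 1.00000)
Requested entry of v2: 29/56 = 0.5179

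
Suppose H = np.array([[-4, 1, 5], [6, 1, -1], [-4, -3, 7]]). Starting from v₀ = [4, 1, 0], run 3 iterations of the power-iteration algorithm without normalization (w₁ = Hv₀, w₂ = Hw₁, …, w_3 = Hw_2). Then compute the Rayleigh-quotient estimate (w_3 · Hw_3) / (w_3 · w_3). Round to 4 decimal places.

w1 = Hv₀ = ((-4)·4 + 1·1 + 5·0; 6·4 + 1·1 + (-1)·0; (-4)·4 + (-3)·1 + 7·0) = (-15, 25, -19)
w2 = Hw1 = ((-4)·(-15) + 1·25 + 5·(-19); 6·(-15) + 1·25 + (-1)·(-19); (-4)·(-15) + (-3)·25 + 7·(-19)) = (-10, -46, -148)
w3 = Hw2 = (-746, 42, -858)
Hw3 = (-1264, -3576, -3148)
w3·Hw3 = (-746)·(-1264) + 42·(-3576) + (-858)·(-3148) = 3493736; w3·w3 = (-746)·(-746) + 42·42 + (-858)·(-858) = 1294444
λ ≈ 3493736/1294444 = 2.6990

λ ≈ 2.6990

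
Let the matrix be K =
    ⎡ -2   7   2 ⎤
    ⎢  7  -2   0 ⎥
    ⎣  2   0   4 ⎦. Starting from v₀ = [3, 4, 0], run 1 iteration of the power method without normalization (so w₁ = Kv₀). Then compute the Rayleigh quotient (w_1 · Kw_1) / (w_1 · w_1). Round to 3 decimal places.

w1 = Kv₀ = ((-2)·3 + 7·4 + 2·0; 7·3 + (-2)·4 + 0·0; 2·3 + 0·4 + 4·0) = (22, 13, 6)
Kw1 = (59, 128, 68)
w1·Kw1 = 22·59 + 13·128 + 6·68 = 3370; w1·w1 = 22·22 + 13·13 + 6·6 = 689
λ ≈ 3370/689 = 4.891

4.891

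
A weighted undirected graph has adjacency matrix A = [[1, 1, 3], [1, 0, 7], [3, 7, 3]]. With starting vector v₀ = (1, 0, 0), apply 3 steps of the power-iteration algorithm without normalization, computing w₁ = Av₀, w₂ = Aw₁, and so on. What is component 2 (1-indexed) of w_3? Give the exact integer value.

144

w1 = Av₀ = (1·1 + 1·0 + 3·0; 1·1 + 0·0 + 7·0; 3·1 + 7·0 + 3·0) = (1, 1, 3)
w2 = Aw1 = (1·1 + 1·1 + 3·3; 1·1 + 0·1 + 7·3; 3·1 + 7·1 + 3·3) = (11, 22, 19)
w3 = Aw2 = (90, 144, 244)
The requested component of w3 is 144.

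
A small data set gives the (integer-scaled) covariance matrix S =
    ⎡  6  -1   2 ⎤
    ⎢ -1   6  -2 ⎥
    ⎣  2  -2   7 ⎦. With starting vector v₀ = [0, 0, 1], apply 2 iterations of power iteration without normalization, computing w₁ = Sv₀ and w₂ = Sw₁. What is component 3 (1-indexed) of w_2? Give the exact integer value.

w1 = Sv₀ = (6·0 + (-1)·0 + 2·1; (-1)·0 + 6·0 + (-2)·1; 2·0 + (-2)·0 + 7·1) = (2, -2, 7)
w2 = Sw1 = (6·2 + (-1)·(-2) + 2·7; (-1)·2 + 6·(-2) + (-2)·7; 2·2 + (-2)·(-2) + 7·7) = (28, -28, 57)
The requested component of w2 is 57.

57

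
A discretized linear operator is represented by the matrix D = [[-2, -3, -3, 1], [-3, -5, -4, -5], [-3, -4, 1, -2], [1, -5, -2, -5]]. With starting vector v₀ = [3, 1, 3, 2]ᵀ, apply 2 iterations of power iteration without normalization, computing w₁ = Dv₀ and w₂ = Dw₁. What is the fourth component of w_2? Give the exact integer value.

w1 = Dv₀ = (-16, -36, -14, -18)
w2 = Dw1 = (164, 374, 214, 282)
The requested component of w2 is 282.

282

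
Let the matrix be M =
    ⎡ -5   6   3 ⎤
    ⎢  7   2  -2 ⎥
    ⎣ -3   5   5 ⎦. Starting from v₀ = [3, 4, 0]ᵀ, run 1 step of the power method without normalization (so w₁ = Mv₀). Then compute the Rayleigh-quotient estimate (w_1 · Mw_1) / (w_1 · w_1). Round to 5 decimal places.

λ ≈ 5.97507

w1 = Mv₀ = ((-5)·3 + 6·4 + 3·0; 7·3 + 2·4 + (-2)·0; (-3)·3 + 5·4 + 5·0) = (9, 29, 11)
Mw1 = (162, 99, 173)
w1·Mw1 = 9·162 + 29·99 + 11·173 = 6232; w1·w1 = 9·9 + 29·29 + 11·11 = 1043
λ ≈ 6232/1043 = 5.97507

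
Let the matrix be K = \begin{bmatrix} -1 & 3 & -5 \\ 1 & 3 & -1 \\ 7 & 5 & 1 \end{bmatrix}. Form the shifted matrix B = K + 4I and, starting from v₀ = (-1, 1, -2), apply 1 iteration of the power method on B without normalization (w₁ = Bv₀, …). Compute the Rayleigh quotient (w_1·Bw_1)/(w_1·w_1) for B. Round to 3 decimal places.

μ ≈ 3.779

B = K + 4I has rows (3, 3, -5); (1, 7, -1); (7, 5, 5)
w1 = Bv₀ = (10, 8, -12)
Bw1 = (114, 78, 50)
w1·Bw1 = 1164; w1·w1 = 308; μ ≈ 1164/308 = 3.779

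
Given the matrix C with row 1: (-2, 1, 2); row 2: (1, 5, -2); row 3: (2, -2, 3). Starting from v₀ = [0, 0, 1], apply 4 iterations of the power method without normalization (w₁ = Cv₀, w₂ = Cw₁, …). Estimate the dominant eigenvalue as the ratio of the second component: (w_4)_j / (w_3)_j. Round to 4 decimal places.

w1 = Cv₀ = (2, -2, 3)
w2 = Cw1 = (0, -14, 17)
w3 = Cw2 = (20, -104, 79)
w4 = Cw3 = (14, -658, 485)
Ratio at component: -658 / -104 = 6.3269

λ ≈ 6.3269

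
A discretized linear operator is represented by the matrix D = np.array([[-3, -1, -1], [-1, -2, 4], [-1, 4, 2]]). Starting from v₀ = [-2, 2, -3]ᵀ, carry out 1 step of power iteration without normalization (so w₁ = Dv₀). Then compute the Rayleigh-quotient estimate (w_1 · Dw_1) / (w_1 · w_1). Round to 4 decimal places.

w1 = Dv₀ = (7, -14, 4)
Dw1 = (-11, 37, -55)
w1·Dw1 = 7·(-11) + (-14)·37 + 4·(-55) = -815; w1·w1 = 7·7 + (-14)·(-14) + 4·4 = 261
λ ≈ -815/261 = -3.1226

λ ≈ -3.1226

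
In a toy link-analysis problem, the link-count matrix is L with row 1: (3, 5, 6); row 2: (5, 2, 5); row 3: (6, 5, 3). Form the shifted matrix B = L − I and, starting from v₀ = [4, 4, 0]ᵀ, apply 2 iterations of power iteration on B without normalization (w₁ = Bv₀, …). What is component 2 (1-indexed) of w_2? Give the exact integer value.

384

B = L − I has rows (2, 5, 6); (5, 1, 5); (6, 5, 2)
w1 = Bv₀ = (2·4 + 5·4 + 6·0; 5·4 + 1·4 + 5·0; 6·4 + 5·4 + 2·0) = (28, 24, 44)
w2 = Bw1 = (2·28 + 5·24 + 6·44; 5·28 + 1·24 + 5·44; 6·28 + 5·24 + 2·44) = (440, 384, 376)
Requested component of w2: 384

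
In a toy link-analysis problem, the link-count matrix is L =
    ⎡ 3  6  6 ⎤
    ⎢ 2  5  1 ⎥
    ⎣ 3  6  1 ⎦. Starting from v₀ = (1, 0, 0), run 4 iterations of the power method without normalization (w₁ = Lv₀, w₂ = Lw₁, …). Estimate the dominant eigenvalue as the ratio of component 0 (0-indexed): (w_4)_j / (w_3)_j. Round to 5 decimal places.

w1 = Lv₀ = (3·1 + 6·0 + 6·0; 2·1 + 5·0 + 1·0; 3·1 + 6·0 + 1·0) = (3, 2, 3)
w2 = Lw1 = (3·3 + 6·2 + 6·3; 2·3 + 5·2 + 1·3; 3·3 + 6·2 + 1·3) = (39, 19, 24)
w3 = Lw2 = (375, 197, 255)
w4 = Lw3 = (3837, 1990, 2562)
Ratio at component: 3837 / 375 = 10.23200

λ ≈ 10.23200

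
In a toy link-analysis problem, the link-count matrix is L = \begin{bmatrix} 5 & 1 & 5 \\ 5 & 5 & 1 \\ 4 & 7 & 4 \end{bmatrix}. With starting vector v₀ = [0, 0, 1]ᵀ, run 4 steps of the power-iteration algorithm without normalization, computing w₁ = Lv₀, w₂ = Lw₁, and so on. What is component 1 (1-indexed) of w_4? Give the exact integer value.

5808

w1 = Lv₀ = (5, 1, 4)
w2 = Lw1 = (46, 34, 43)
w3 = Lw2 = (479, 443, 594)
w4 = Lw3 = (5808, 5204, 7393)
The requested component of w4 is 5808.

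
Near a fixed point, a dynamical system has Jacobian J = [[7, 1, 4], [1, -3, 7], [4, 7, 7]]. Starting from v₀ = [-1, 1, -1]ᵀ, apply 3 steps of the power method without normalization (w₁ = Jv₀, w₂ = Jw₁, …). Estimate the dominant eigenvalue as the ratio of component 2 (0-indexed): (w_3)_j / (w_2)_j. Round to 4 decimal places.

w1 = Jv₀ = (7·(-1) + 1·1 + 4·(-1); 1·(-1) + (-3)·1 + 7·(-1); 4·(-1) + 7·1 + 7·(-1)) = (-10, -11, -4)
w2 = Jw1 = (7·(-10) + 1·(-11) + 4·(-4); 1·(-10) + (-3)·(-11) + 7·(-4); 4·(-10) + 7·(-11) + 7·(-4)) = (-97, -5, -145)
w3 = Jw2 = (-1264, -1097, -1438)
Ratio at component: -1438 / -145 = 9.9172

λ ≈ 9.9172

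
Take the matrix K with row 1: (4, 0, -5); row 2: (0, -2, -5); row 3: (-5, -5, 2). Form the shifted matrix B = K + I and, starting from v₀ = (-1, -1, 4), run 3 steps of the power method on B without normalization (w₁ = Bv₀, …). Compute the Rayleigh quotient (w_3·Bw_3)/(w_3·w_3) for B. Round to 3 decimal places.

B = K + I has rows (5, 0, -5); (0, -1, -5); (-5, -5, 3)
w1 = Bv₀ = (-25, -19, 22)
w2 = Bw1 = (-235, -91, 286)
w3 = Bw2 = (-2605, -1339, 2488)
Bw3 = (-25465, -11101, 27184)
w3·Bw3 = 148834356; w3·w3 = 14769090; μ ≈ 148834356/14769090 = 10.077

10.077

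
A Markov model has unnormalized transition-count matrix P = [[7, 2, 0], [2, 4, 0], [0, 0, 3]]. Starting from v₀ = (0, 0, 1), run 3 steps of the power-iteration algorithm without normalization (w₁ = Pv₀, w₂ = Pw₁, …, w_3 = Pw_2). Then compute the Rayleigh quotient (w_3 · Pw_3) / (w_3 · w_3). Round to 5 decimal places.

3.00000

w1 = Pv₀ = (7·0 + 2·0 + 0·1; 2·0 + 4·0 + 0·1; 0·0 + 0·0 + 3·1) = (0, 0, 3)
w2 = Pw1 = (7·0 + 2·0 + 0·3; 2·0 + 4·0 + 0·3; 0·0 + 0·0 + 3·3) = (0, 0, 9)
w3 = Pw2 = (0, 0, 27)
Pw3 = (0, 0, 81)
w3·Pw3 = 0·0 + 0·0 + 27·81 = 2187; w3·w3 = 0·0 + 0·0 + 27·27 = 729
λ ≈ 2187/729 = 3.00000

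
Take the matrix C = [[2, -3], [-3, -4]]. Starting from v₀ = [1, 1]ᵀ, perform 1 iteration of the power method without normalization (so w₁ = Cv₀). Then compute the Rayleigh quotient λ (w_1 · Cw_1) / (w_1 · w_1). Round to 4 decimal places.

-4.7200

w1 = Cv₀ = (-1, -7)
Cw1 = (19, 31)
w1·Cw1 = (-1)·19 + (-7)·31 = -236; w1·w1 = (-1)·(-1) + (-7)·(-7) = 50
λ ≈ -236/50 = -4.7200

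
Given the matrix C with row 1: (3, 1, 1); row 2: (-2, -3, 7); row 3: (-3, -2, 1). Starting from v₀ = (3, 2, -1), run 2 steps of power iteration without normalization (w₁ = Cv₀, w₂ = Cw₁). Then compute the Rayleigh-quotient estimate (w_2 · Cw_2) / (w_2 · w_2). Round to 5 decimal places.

w1 = Cv₀ = (3·3 + 1·2 + 1·(-1); (-2)·3 + (-3)·2 + 7·(-1); (-3)·3 + (-2)·2 + 1·(-1)) = (10, -19, -14)
w2 = Cw1 = (3·10 + 1·(-19) + 1·(-14); (-2)·10 + (-3)·(-19) + 7·(-14); (-3)·10 + (-2)·(-19) + 1·(-14)) = (-3, -61, -6)
Cw2 = (-76, 147, 125)
w2·Cw2 = (-3)·(-76) + (-61)·147 + (-6)·125 = -9489; w2·w2 = (-3)·(-3) + (-61)·(-61) + (-6)·(-6) = 3766
λ ≈ -9489/3766 = -2.51965

λ ≈ -2.51965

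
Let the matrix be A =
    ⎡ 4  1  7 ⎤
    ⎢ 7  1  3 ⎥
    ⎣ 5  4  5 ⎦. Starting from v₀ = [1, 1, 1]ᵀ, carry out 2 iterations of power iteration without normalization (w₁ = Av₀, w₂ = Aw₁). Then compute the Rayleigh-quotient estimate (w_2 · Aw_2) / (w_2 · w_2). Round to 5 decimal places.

w1 = Av₀ = (4·1 + 1·1 + 7·1; 7·1 + 1·1 + 3·1; 5·1 + 4·1 + 5·1) = (12, 11, 14)
w2 = Aw1 = (4·12 + 1·11 + 7·14; 7·12 + 1·11 + 3·14; 5·12 + 4·11 + 5·14) = (157, 137, 174)
Aw2 = (1983, 1758, 2203)
w2·Aw2 = 157·1983 + 137·1758 + 174·2203 = 935499; w2·w2 = 157·157 + 137·137 + 174·174 = 73694
λ ≈ 935499/73694 = 12.69437

λ ≈ 12.69437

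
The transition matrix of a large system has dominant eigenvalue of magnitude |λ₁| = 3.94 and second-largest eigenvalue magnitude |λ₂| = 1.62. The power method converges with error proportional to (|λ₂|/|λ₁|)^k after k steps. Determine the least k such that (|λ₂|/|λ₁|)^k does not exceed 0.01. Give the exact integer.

|λ₂/λ₁| = 1.62/3.94 = 0.41117
Need k ≥ ln(0.01) / ln(0.41117) = -4.6052 / -0.8888 ≈ 5.182
Smallest integer k satisfying the bound: 6

6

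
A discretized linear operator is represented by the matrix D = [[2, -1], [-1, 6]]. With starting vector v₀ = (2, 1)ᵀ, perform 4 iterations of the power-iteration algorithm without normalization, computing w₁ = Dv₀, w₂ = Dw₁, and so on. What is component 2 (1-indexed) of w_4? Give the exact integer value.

761

w1 = Dv₀ = (2·2 + (-1)·1; (-1)·2 + 6·1) = (3, 4)
w2 = Dw1 = (2·3 + (-1)·4; (-1)·3 + 6·4) = (2, 21)
w3 = Dw2 = (-17, 124)
w4 = Dw3 = (-158, 761)
The requested component of w4 is 761.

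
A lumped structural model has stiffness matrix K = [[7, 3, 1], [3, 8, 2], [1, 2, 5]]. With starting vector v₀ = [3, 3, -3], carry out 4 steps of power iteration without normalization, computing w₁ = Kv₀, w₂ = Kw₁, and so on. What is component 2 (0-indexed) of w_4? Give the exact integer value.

w1 = Kv₀ = (27, 27, -6)
w2 = Kw1 = (264, 285, 51)
w3 = Kw2 = (2754, 3174, 1089)
w4 = Kw3 = (29889, 35832, 14547)
The requested component of w4 is 14547.

14547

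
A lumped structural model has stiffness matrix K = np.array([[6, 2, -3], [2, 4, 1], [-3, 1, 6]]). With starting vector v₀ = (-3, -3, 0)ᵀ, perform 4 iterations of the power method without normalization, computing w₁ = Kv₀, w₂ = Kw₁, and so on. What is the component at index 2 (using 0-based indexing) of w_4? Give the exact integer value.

10416

w1 = Kv₀ = (-24, -18, 6)
w2 = Kw1 = (-198, -114, 90)
w3 = Kw2 = (-1686, -762, 1020)
w4 = Kw3 = (-14700, -5400, 10416)
The requested component of w4 is 10416.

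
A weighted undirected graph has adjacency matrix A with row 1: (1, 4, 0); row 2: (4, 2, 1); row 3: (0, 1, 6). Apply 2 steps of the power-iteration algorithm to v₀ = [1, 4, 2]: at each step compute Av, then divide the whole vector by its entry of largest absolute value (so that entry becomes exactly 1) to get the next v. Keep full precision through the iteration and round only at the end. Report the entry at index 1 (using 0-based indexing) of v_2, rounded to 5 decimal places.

Av0 = (17.000000, 14.000000, 16.000000); divide by 17.000000 → v1 = (1.000000, 0.823529, 0.941176)
Av1 = (4.294118, 6.588235, 6.470588); divide by 6.588235 → v2 = (0.651786, 1.000000, 0.982143)
Requested entry of v2: 112/112 = 1.00000

1.00000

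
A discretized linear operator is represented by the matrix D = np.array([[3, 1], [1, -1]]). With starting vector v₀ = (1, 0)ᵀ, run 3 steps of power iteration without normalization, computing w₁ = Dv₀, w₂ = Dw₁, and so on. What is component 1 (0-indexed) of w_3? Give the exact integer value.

w1 = Dv₀ = (3, 1)
w2 = Dw1 = (10, 2)
w3 = Dw2 = (32, 8)
The requested component of w3 is 8.

8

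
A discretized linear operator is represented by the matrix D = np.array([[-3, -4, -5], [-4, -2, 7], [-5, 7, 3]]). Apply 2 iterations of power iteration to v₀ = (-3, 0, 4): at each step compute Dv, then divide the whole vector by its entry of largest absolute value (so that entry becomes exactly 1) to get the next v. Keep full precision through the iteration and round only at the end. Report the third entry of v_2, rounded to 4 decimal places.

Dv0 = (-11.00000, 40.00000, 27.00000); divide by 40.00000 → v1 = (-0.27500, 1.00000, 0.67500)
Dv1 = (-6.55000, 3.82500, 10.40000); divide by 10.40000 → v2 = (-0.62981, 0.36779, 1.00000)
Requested entry of v2: 416/416 = 1.0000

1.0000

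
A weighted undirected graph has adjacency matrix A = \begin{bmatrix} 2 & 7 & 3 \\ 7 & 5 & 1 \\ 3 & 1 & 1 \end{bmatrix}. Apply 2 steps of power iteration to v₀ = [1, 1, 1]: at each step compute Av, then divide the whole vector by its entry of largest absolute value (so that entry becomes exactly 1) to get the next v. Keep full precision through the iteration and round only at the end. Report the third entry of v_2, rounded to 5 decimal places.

0.35065

Av0 = (12.000000, 13.000000, 5.000000); divide by 13.000000 → v1 = (0.923077, 1.000000, 0.384615)
Av1 = (10.000000, 11.846154, 4.153846); divide by 11.846154 → v2 = (0.844156, 1.000000, 0.350649)
Requested entry of v2: 54/154 = 0.35065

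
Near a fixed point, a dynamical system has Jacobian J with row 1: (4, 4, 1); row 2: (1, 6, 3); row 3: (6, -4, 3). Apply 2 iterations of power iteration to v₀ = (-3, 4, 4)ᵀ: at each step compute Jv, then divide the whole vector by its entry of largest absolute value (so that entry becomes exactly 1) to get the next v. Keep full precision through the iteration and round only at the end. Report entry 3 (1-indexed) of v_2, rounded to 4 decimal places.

1.0000

Jv0 = (8.00000, 33.00000, -22.00000); divide by 33.00000 → v1 = (0.24242, 1.00000, -0.66667)
Jv1 = (4.30303, 4.24242, -4.54545); divide by -4.54545 → v2 = (-0.94667, -0.93333, 1.00000)
Requested entry of v2: -150/-150 = 1.0000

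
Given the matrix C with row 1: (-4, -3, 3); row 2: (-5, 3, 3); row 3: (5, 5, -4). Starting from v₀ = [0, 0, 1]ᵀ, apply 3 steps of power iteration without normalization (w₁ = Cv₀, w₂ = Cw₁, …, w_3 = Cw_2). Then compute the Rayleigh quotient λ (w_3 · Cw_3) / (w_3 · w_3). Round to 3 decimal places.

λ ≈ -10.182

w1 = Cv₀ = (3, 3, -4)
w2 = Cw1 = (-33, -18, 46)
w3 = Cw2 = (324, 249, -439)
Cw3 = (-3360, -2190, 4621)
w3·Cw3 = 324·(-3360) + 249·(-2190) + (-439)·4621 = -3662569; w3·w3 = 324·324 + 249·249 + (-439)·(-439) = 359698
λ ≈ -3662569/359698 = -10.182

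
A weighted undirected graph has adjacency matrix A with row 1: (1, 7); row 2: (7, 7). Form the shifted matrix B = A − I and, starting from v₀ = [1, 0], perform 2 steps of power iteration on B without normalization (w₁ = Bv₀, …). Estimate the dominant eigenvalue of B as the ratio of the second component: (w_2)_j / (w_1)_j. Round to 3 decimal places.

6.000

B = A − I has rows (0, 7); (7, 6)
w1 = Bv₀ = (0, 7)
w2 = Bw1 = (49, 42)
Ratio: 42/7 = 6.000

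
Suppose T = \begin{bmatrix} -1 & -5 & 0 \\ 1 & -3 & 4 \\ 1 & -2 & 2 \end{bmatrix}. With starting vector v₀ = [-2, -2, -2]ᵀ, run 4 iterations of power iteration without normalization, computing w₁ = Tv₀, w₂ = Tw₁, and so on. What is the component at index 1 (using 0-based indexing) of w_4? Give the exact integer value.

-128

w1 = Tv₀ = (12, -4, -2)
w2 = Tw1 = (8, 16, 16)
w3 = Tw2 = (-88, 24, 8)
w4 = Tw3 = (-32, -128, -120)
The requested component of w4 is -128.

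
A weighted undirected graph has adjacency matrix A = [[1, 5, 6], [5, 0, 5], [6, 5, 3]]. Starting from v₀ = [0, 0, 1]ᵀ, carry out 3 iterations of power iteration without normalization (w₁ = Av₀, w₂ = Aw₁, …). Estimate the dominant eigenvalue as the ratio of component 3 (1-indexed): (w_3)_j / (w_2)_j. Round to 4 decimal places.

λ ≈ 10.4143

w1 = Av₀ = (1·0 + 5·0 + 6·1; 5·0 + 0·0 + 5·1; 6·0 + 5·0 + 3·1) = (6, 5, 3)
w2 = Aw1 = (1·6 + 5·5 + 6·3; 5·6 + 0·5 + 5·3; 6·6 + 5·5 + 3·3) = (49, 45, 70)
w3 = Aw2 = (694, 595, 729)
Ratio at component: 729 / 70 = 10.4143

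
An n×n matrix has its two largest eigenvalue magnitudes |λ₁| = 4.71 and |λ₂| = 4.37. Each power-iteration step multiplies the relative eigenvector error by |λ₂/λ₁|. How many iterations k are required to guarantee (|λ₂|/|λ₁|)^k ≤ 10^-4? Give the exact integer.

|λ₂/λ₁| = 4.37/4.71 = 0.92781
Need k ≥ ln(10^-4) / ln(0.92781) = -9.2103 / -0.0749 ≈ 122.928
Smallest integer k satisfying the bound: 123

123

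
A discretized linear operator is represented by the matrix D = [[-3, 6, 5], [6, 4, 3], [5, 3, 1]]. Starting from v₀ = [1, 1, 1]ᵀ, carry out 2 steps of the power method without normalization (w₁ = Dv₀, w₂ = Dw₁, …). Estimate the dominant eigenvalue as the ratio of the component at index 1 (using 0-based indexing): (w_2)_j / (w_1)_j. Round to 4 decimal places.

w1 = Dv₀ = ((-3)·1 + 6·1 + 5·1; 6·1 + 4·1 + 3·1; 5·1 + 3·1 + 1·1) = (8, 13, 9)
w2 = Dw1 = ((-3)·8 + 6·13 + 5·9; 6·8 + 4·13 + 3·9; 5·8 + 3·13 + 1·9) = (99, 127, 88)
Ratio at component: 127 / 13 = 9.7692

9.7692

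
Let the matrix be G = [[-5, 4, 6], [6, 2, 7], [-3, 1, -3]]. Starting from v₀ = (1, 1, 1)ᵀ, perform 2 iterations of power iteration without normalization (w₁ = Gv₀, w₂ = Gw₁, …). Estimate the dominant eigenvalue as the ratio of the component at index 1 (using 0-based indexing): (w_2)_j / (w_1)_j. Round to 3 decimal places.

w1 = Gv₀ = ((-5)·1 + 4·1 + 6·1; 6·1 + 2·1 + 7·1; (-3)·1 + 1·1 + (-3)·1) = (5, 15, -5)
w2 = Gw1 = ((-5)·5 + 4·15 + 6·(-5); 6·5 + 2·15 + 7·(-5); (-3)·5 + 1·15 + (-3)·(-5)) = (5, 25, 15)
Ratio at component: 25 / 15 = 1.667

1.667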